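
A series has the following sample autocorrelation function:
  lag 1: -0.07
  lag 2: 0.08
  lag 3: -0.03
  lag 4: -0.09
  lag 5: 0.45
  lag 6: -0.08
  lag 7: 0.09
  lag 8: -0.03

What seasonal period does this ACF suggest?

5

The largest autocorrelation is r_5 = 0.45; the remaining lags stay at or below 0.09.
The dominant spike at lag 5 indicates a seasonal period of 5.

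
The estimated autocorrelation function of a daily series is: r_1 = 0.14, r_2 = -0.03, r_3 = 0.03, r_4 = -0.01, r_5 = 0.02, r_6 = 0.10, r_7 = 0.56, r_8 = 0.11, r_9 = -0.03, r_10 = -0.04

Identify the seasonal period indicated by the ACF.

7

The largest autocorrelation is r_7 = 0.56; the remaining lags stay at or below 0.14.
The dominant spike at lag 7 indicates a seasonal period of 7.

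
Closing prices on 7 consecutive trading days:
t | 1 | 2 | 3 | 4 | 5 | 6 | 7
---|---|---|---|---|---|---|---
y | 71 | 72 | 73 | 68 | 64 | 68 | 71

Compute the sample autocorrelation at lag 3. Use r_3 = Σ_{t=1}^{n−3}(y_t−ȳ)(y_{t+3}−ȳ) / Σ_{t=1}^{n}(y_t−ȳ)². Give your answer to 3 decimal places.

Mean ȳ = (71 + 72 + 73 + 68 + 64 + 68 + 71)/7 = 69.5714
Deviations from mean: 1.4286, 2.4286, 3.4286, -1.5714, -5.5714, -1.5714, 1.4286
Σ(y_t−ȳ)(y_{t+3}−ȳ) = (-2.2449) + (-13.5306) + (-5.3878) + (-2.2449) = -23.4082
Denominator Σ(y_t−ȳ)² = 57.7143
r_3 = -23.4082 / 57.7143 = -0.406

-0.406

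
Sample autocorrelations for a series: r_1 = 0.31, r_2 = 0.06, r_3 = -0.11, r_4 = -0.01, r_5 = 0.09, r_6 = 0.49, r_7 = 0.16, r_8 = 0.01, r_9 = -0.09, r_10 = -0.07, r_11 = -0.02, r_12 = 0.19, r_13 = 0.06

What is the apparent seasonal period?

6

The largest autocorrelation is r_6 = 0.49; the remaining lags stay at or below 0.31. The elevated value at lag 1 (0.31), dropping to 0.06 at lag 2, reflects decaying short-term dependence rather than seasonality.
The dominant spike at lag 6 indicates a seasonal period of 6.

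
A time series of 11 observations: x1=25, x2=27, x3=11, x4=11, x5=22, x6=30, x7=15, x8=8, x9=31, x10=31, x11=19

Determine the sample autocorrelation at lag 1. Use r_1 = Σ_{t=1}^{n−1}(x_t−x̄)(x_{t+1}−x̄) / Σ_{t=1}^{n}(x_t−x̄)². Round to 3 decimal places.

Mean x̄ = (25 + 27 + 11 + 11 + 22 + 30 + 15 + 8 + 31 + 31 + 19)/11 = 20.9091
Numerator Σ_{t=1}^{10}(x_t−x̄)(x_{t+1}−x̄) = 36.7190
Denominator Σ(x_t−x̄)² = 742.9091
r_1 = 36.7190 / 742.9091 = 0.049

0.049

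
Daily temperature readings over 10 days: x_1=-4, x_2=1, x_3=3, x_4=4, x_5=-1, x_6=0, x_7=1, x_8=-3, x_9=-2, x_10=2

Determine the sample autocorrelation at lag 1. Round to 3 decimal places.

0.093

Mean x̄ = (-4 + 1 + 3 + 4 − 1 + 0 + 1 − 3 − 2 + 2)/10 = 0.1000
Numerator Σ_{t=1}^{9}(x_t−x̄)(x_{t+1}−x̄) = 5.6900
Denominator Σ(x_t−x̄)² = 60.9000
r_1 = 5.6900 / 60.9000 = 0.093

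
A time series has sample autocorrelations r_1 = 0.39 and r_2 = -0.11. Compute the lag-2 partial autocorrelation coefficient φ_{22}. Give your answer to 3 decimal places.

-0.309

φ_{22} = (r_2 − r_1²) / (1 − r_1²)
r_1² = (0.39)² = 0.1521
Numerator = -0.11 − 0.1521 = -0.2621; denominator = 1 − 0.1521 = 0.8479
φ_{22} = -0.2621 / 0.8479 = -0.309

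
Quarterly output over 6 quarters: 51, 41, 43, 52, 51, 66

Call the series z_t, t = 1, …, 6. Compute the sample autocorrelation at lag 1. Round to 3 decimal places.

0.170

Mean z̄ = (51 + 41 + 43 + 52 + 51 + 66)/6 = 50.6667
Σ(z_t−z̄)(z_{t+1}−z̄) = (-3.2222) + (74.1111) + (-10.2222) + (0.4444) + (5.1111) = 66.2222
Denominator Σ(z_t−z̄)² = 389.3333
r_1 = 66.2222 / 389.3333 = 0.170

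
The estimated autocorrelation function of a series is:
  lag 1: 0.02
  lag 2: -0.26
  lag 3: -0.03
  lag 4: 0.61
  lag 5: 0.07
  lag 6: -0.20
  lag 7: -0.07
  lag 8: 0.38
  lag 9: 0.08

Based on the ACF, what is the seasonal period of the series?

4

The largest autocorrelation is r_4 = 0.61, with a weaker echo at lag 8 (0.38); the remaining lags stay at or below 0.08.
The dominant spike at lag 4 indicates a seasonal period of 4.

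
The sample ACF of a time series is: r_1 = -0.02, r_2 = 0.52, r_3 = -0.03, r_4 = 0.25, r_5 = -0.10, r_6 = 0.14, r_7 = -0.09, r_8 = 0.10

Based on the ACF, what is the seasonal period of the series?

2

The largest autocorrelation is r_2 = 0.52, with a weaker echo at lag 4 (0.25); the remaining lags stay at or below 0.14.
The dominant spike at lag 2 indicates a seasonal period of 2.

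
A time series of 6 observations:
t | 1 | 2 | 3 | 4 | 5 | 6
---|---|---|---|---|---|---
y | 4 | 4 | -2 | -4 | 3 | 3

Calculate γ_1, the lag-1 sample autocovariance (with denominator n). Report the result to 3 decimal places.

1.648

Mean ȳ = (4 + 4 − 2 − 4 + 3 + 3)/6 = 1.3333
Σ_{t=1}^{5}(y_t−ȳ)(y_{t+1}−ȳ) = 9.8889
γ_1 = 9.8889 / 6 = 1.648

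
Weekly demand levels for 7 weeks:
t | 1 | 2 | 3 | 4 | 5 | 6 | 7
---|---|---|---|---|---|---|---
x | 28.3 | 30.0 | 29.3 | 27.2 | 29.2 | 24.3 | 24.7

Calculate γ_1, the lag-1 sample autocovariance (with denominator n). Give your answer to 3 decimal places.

1.255

Mean x̄ = (28.3 + 30.0 + 29.3 + 27.2 + 29.2 + 24.3 + 24.7)/7 = 27.5714
Deviations: 0.7286, 2.4286, 1.7286, -0.3714, 1.6286, -3.2714, -2.8714
Σ_{t=1}^{6}(x_t−x̄)(x_{t+1}−x̄) = 8.7863
γ_1 = 8.7863 / 7 = 1.255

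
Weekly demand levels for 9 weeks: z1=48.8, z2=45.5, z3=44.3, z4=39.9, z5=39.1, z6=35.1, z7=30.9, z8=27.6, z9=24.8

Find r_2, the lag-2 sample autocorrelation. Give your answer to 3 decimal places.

Mean z̄ = (48.8 + 45.5 + 44.3 + 39.9 + 39.1 + 35.1 + 30.9 + 27.6 + 24.8)/9 = 37.3333
Numerator Σ_{t=1}^{7}(z_t−z̄)(z_{t+2}−z̄) = 198.4244
Denominator Σ(z_t−z̄)² = 554.6200
r_2 = 198.4244 / 554.6200 = 0.358

0.358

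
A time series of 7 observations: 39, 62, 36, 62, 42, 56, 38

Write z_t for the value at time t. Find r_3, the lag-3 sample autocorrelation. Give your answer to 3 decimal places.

-0.544

Mean z̄ = (39 + 62 + 36 + 62 + 42 + 56 + 38)/7 = 47.8571
Deviations from mean: -8.8571, 14.1429, -11.8571, 14.1429, -5.8571, 8.1429, -9.8571
Σ(z_t−z̄)(z_{t+3}−z̄) = (-125.2653) + (-82.8367) + (-96.5510) + (-139.4082) = -444.0612
Denominator Σ(z_t−z̄)² = 816.8571
r_3 = -444.0612 / 816.8571 = -0.544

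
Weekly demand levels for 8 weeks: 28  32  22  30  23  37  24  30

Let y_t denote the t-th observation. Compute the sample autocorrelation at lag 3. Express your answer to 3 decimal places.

Mean ȳ = (28 + 32 + 22 + 30 + 23 + 37 + 24 + 30)/8 = 28.2500
Numerator Σ_{t=1}^{5}(y_t−ȳ)(y_{t+3}−ȳ) = -91.4375
Denominator Σ(y_t−ȳ)² = 181.5000
r_3 = -91.4375 / 181.5000 = -0.504

-0.504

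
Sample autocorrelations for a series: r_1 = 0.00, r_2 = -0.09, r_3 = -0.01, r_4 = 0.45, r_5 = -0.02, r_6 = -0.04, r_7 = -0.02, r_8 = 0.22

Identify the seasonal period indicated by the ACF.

4

The largest autocorrelation is r_4 = 0.45, with a weaker echo at lag 8 (0.22); the remaining lags stay at or below 0.00.
The dominant spike at lag 4 indicates a seasonal period of 4.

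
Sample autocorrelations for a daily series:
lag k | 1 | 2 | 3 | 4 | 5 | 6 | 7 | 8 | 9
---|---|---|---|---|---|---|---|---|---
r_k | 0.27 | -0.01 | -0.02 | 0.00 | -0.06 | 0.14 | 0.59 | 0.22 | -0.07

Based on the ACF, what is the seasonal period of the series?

The largest autocorrelation is r_7 = 0.59; the remaining lags stay at or below 0.27.
The dominant spike at lag 7 indicates a seasonal period of 7.

7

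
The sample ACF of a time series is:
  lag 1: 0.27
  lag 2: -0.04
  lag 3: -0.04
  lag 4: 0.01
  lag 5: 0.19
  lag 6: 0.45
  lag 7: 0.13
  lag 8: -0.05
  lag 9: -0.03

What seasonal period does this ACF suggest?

The largest autocorrelation is r_6 = 0.45; the remaining lags stay at or below 0.27.
The dominant spike at lag 6 indicates a seasonal period of 6.

6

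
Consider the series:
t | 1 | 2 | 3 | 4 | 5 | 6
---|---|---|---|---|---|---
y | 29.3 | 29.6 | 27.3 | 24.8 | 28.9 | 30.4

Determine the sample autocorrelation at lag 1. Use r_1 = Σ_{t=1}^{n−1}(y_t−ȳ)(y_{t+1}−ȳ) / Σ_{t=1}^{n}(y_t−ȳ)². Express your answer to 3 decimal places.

Mean ȳ = (29.3 + 29.6 + 27.3 + 24.8 + 28.9 + 30.4)/6 = 28.3833
Deviations from mean: 0.9167, 1.2167, -1.0833, -3.5833, 0.5167, 2.0167
Σ(y_t−ȳ)(y_{t+1}−ȳ) = (1.1153) + (-1.3181) + (3.8819) + (-1.8514) + (1.0419) = 2.8697
Denominator Σ(y_t−ȳ)² = 20.6683
r_1 = 2.8697 / 20.6683 = 0.139

0.139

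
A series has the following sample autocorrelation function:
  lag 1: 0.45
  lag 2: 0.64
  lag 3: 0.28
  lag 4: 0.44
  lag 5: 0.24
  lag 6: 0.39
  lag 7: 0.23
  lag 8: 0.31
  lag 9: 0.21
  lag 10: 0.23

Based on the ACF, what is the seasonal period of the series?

2

The largest autocorrelation is r_2 = 0.64; the remaining lags stay at or below 0.45.
The dominant spike at lag 2 indicates a seasonal period of 2.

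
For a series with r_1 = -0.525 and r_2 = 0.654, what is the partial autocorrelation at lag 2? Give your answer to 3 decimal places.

φ_{22} = (r_2 − r_1²) / (1 − r_1²)
r_1² = (-0.525)² = 0.275625
Numerator = 0.654 − 0.2756 = 0.3784; denominator = 1 − 0.2756 = 0.7244
φ_{22} = 0.3784 / 0.7244 = 0.522

0.522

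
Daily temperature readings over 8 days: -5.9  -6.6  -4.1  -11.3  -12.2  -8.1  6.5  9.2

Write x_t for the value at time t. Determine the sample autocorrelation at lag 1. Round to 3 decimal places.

Mean x̄ = (-5.9 − 6.6 − 4.1 − 11.3 − 12.2 − 8.1 + 6.5 + 9.2)/8 = -4.0625
Deviations from mean: -1.8375, -2.5375, -0.0375, -7.2375, -8.1375, -4.0375, 10.5625, 13.2625
Σ(x_t−x̄)(x_{t+1}−x̄) = (4.6627) + (0.0952) + (0.2714) + (58.8952) + (32.8552) + (-42.6461) + (140.0852) = 194.2186
Denominator Σ(x_t−x̄)² = 432.1788
r_1 = 194.2186 / 432.1788 = 0.449

0.449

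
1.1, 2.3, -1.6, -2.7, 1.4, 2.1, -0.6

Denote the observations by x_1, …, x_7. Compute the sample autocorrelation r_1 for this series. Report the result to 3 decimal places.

0.025

Mean x̄ = (1.1 + 2.3 − 1.6 − 2.7 + 1.4 + 2.1 − 0.6)/7 = 0.2857
Deviations from mean: 0.8143, 2.0143, -1.8857, -2.9857, 1.1143, 1.8143, -0.8857
Σ(x_t−x̄)(x_{t+1}−x̄) = (1.6402) + (-3.7984) + (5.6302) + (-3.3269) + (2.0216) + (-1.6069) = 0.5598
Denominator Σ(x_t−x̄)² = 22.5086
r_1 = 0.5598 / 22.5086 = 0.025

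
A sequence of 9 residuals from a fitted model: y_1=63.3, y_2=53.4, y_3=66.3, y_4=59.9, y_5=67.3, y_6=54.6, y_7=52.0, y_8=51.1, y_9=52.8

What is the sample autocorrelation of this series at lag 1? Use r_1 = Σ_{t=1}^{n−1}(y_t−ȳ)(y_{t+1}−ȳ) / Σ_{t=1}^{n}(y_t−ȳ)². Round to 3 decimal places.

0.111

Mean ȳ = (63.3 + 53.4 + 66.3 + 59.9 + 67.3 + 54.6 + 52.0 + 51.1 + 52.8)/9 = 57.8556
Numerator Σ_{t=1}^{8}(y_t−ȳ)(y_{t+1}−ȳ) = 36.7169
Denominator Σ(y_t−ȳ)² = 330.2622
r_1 = 36.7169 / 330.2622 = 0.111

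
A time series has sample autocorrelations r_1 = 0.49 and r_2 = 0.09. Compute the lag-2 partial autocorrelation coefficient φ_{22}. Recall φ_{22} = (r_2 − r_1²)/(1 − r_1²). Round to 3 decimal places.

φ_{22} = (r_2 − r_1²) / (1 − r_1²)
r_1² = (0.49)² = 0.2401
Numerator = 0.09 − 0.2401 = -0.1501; denominator = 1 − 0.2401 = 0.7599
φ_{22} = -0.1501 / 0.7599 = -0.198

-0.198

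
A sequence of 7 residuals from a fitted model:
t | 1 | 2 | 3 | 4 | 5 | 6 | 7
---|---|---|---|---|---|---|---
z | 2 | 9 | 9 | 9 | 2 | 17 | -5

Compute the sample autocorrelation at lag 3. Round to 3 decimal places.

-0.081

Mean z̄ = (2 + 9 + 9 + 9 + 2 + 17 − 5)/7 = 6.1429
Σ(z_t−z̄)(z_{t+3}−z̄) = (-11.8367) + (-11.8367) + (31.0204) + (-31.8367) = -24.4898
Denominator Σ(z_t−z̄)² = 300.8571
r_3 = -24.4898 / 300.8571 = -0.081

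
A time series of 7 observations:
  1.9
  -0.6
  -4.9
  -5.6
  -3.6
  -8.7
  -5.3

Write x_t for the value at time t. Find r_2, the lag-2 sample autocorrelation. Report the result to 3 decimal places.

-0.052

Mean x̄ = (1.9 − 0.6 − 4.9 − 5.6 − 3.6 − 8.7 − 5.3)/7 = -3.8286
Deviations from mean: 5.7286, 3.2286, -1.0714, -1.7714, 0.2286, -4.8714, -1.4714
Numerator Σ_{t=1}^{5}(x_t−x̄)(x_{t+2}−x̄) = -3.8088
Denominator Σ(x_t−x̄)² = 73.4743
r_2 = -3.8088 / 73.4743 = -0.052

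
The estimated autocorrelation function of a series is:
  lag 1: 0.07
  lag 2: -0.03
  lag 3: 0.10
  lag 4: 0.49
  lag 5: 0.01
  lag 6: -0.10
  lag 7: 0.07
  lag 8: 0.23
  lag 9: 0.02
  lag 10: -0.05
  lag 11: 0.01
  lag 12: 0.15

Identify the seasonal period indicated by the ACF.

The largest autocorrelation is r_4 = 0.49, with weaker echoes at lags 8 (0.23) and 12 (0.15); the remaining lags stay at or below 0.10.
The dominant spike at lag 4 indicates a seasonal period of 4.

4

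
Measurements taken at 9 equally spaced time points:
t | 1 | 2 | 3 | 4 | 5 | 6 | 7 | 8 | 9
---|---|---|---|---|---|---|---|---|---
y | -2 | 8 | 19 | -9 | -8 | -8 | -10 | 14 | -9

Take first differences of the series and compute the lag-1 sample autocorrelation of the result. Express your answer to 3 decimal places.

-0.390

First differences Δy: 10, 11, -28, 1, 0, -2, 24, -23
Mean of differences = -0.8750
Numerator Σ(Δy_t−Δȳ)(Δy_{t+1}−Δȳ) = -821.5156
Denominator Σ(Δy_t−Δȳ)² = 2108.8750
r_1(Δy) = -821.5156 / 2108.8750 = -0.390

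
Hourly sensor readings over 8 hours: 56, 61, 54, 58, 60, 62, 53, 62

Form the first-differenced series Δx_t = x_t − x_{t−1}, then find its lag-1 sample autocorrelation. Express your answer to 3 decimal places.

-0.565

First differences Δx: 5, -7, 4, 2, 2, -9, 9
Mean of differences = 0.8571
Numerator Σ(Δx_t−Δx̄)(Δx_{t+1}−Δx̄) = -143.8776
Denominator Σ(Δx_t−Δx̄)² = 254.8571
r_1(Δx) = -143.8776 / 254.8571 = -0.565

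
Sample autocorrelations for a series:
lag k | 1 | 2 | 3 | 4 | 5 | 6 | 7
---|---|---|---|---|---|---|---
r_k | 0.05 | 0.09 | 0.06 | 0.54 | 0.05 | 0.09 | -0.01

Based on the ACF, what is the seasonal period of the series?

4

The largest autocorrelation is r_4 = 0.54; the remaining lags stay at or below 0.09.
The dominant spike at lag 4 indicates a seasonal period of 4.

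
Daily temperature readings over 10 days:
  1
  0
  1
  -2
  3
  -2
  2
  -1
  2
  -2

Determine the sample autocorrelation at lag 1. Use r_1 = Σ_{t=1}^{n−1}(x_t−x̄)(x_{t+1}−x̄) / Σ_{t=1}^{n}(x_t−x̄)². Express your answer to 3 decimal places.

Mean x̄ = (1 + 0 + 1 − 2 + 3 − 2 + 2 − 1 + 2 − 2)/10 = 0.2000
Numerator Σ_{t=1}^{9}(x_t−x̄)(x_{t+1}−x̄) = -26.6400
Denominator Σ(x_t−x̄)² = 31.6000
r_1 = -26.6400 / 31.6000 = -0.843

-0.843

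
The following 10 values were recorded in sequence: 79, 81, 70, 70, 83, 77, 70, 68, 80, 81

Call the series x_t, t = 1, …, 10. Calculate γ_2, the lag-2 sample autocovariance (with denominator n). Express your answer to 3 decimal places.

-21.182

Mean x̄ = (79 + 81 + 70 + 70 + 83 + 77 + 70 + 68 + 80 + 81)/10 = 75.9000
Σ_{t=1}^{8}(x_t−x̄)(x_{t+2}−x̄) = -211.8200
γ_2 = -211.8200 / 10 = -21.182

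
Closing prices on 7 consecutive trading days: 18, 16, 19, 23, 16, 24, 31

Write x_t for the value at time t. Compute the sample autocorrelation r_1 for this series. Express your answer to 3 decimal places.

0.148

Mean x̄ = (18 + 16 + 19 + 23 + 16 + 24 + 31)/7 = 21.0000
Deviations from mean: -3.0000, -5.0000, -2.0000, 2.0000, -5.0000, 3.0000, 10.0000
Σ(x_t−x̄)(x_{t+1}−x̄) = (15.0000) + (10.0000) + (-4.0000) + (-10.0000) + (-15.0000) + (30.0000) = 26.0000
Denominator Σ(x_t−x̄)² = 176.0000
r_1 = 26.0000 / 176.0000 = 0.148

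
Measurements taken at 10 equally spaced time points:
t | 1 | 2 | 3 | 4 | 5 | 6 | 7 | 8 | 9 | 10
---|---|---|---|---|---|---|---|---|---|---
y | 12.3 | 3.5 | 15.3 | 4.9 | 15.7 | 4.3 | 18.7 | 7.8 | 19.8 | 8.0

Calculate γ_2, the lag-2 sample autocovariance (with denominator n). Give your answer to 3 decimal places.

24.739

Mean ȳ = (12.3 + 3.5 + 15.3 + 4.9 + 15.7 + 4.3 + 18.7 + 7.8 + 19.8 + 8.0)/10 = 11.0300
Σ_{t=1}^{8}(y_t−ȳ)(y_{t+2}−ȳ) = 247.3872
γ_2 = 247.3872 / 10 = 24.739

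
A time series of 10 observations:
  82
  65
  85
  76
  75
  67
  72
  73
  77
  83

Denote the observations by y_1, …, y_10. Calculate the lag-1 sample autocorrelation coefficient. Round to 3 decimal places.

Mean ȳ = (82 + 65 + 85 + 76 + 75 + 67 + 72 + 73 + 77 + 83)/10 = 75.5000
Numerator Σ_{t=1}^{9}(y_t−ȳ)(y_{t+1}−ȳ) = -113.2500
Denominator Σ(y_t−ȳ)² = 392.5000
r_1 = -113.2500 / 392.5000 = -0.289

-0.289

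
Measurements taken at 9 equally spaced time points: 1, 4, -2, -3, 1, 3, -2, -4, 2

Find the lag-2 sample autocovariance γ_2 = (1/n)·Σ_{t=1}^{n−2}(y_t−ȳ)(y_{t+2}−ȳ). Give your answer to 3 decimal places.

Mean ȳ = (1 + 4 − 2 − 3 + 1 + 3 − 2 − 4 + 2)/9 = 0.0000
Σ_{t=1}^{7}(y_t−ȳ)(y_{t+2}−ȳ) = -43.0000
γ_2 = -43.0000 / 9 = -4.778

-4.778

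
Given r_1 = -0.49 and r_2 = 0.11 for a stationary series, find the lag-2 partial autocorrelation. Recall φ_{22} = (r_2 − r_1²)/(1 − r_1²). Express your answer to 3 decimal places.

-0.171

φ_{22} = (r_2 − r_1²) / (1 − r_1²)
r_1² = (-0.49)² = 0.2401
Numerator = 0.11 − 0.2401 = -0.1301; denominator = 1 − 0.2401 = 0.7599
φ_{22} = -0.1301 / 0.7599 = -0.171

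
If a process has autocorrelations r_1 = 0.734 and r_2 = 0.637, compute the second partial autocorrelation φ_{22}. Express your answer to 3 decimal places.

0.213

φ_{22} = (r_2 − r_1²) / (1 − r_1²)
r_1² = (0.734)² = 0.538756
Numerator = 0.637 − 0.5388 = 0.0982; denominator = 1 − 0.5388 = 0.4612
φ_{22} = 0.0982 / 0.4612 = 0.213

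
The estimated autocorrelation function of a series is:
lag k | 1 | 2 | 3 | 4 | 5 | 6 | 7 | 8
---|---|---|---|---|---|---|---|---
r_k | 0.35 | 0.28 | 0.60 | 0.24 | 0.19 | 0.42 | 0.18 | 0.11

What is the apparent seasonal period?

The largest autocorrelation is r_3 = 0.60, with a weaker echo at lag 6 (0.42); the remaining lags stay at or below 0.35. The elevated value at lag 1 (0.35), dropping to 0.28 at lag 2, reflects decaying short-term dependence rather than seasonality.
The dominant spike at lag 3 indicates a seasonal period of 3.

3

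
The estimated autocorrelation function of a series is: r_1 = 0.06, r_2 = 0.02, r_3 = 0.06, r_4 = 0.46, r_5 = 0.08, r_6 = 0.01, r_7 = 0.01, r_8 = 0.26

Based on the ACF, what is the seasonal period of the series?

4

The largest autocorrelation is r_4 = 0.46, with a weaker echo at lag 8 (0.26); the remaining lags stay at or below 0.08.
The dominant spike at lag 4 indicates a seasonal period of 4.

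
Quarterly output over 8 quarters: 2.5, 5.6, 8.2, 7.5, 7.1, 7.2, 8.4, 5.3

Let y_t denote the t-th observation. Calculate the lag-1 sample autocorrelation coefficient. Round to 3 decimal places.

0.149

Mean ȳ = (2.5 + 5.6 + 8.2 + 7.5 + 7.1 + 7.2 + 8.4 + 5.3)/8 = 6.4750
Deviations from mean: -3.9750, -0.8750, 1.7250, 1.0250, 0.6250, 0.7250, 1.9250, -1.1750
Σ(y_t−ȳ)(y_{t+1}−ȳ) = (3.4781) + (-1.5094) + (1.7681) + (0.6406) + (0.4531) + (1.3956) + (-2.2619) = 3.9644
Denominator Σ(y_t−ȳ)² = 26.5950
r_1 = 3.9644 / 26.5950 = 0.149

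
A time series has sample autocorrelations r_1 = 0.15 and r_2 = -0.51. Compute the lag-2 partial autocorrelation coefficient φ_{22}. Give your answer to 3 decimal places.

φ_{22} = (r_2 − r_1²) / (1 − r_1²)
r_1² = (0.15)² = 0.0225
Numerator = -0.51 − 0.0225 = -0.5325; denominator = 1 − 0.0225 = 0.9775
φ_{22} = -0.5325 / 0.9775 = -0.545

-0.545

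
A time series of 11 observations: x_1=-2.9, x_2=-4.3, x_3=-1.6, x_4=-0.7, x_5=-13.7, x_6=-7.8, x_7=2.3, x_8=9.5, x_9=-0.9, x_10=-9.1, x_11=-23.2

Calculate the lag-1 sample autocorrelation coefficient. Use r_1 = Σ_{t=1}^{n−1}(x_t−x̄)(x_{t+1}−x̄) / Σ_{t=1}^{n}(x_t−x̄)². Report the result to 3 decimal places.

0.273

Mean x̄ = (-2.9 − 4.3 − 1.6 − 0.7 − 13.7 − 7.8 + 2.3 + 9.5 − 0.9 − 9.1 − 23.2)/11 = -4.7636
Numerator Σ_{t=1}^{10}(x_t−x̄)(x_{t+1}−x̄) = 203.6141
Denominator Σ(x_t−x̄)² = 746.2655
r_1 = 203.6141 / 746.2655 = 0.273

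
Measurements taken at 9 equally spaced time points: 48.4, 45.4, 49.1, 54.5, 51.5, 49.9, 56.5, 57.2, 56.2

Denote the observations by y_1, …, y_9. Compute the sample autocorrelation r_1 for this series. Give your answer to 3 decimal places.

Mean ȳ = (48.4 + 45.4 + 49.1 + 54.5 + 51.5 + 49.9 + 56.5 + 57.2 + 56.2)/9 = 52.0778
Numerator Σ_{t=1}^{8}(y_t−ȳ)(y_{t+1}−ȳ) = 71.2262
Denominator Σ(y_t−ȳ)² = 140.7156
r_1 = 71.2262 / 140.7156 = 0.506

0.506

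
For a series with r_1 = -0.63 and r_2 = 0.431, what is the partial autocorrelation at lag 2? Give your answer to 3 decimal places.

0.057

φ_{22} = (r_2 − r_1²) / (1 − r_1²)
r_1² = (-0.63)² = 0.3969
Numerator = 0.431 − 0.3969 = 0.0341; denominator = 1 − 0.3969 = 0.6031
φ_{22} = 0.0341 / 0.6031 = 0.057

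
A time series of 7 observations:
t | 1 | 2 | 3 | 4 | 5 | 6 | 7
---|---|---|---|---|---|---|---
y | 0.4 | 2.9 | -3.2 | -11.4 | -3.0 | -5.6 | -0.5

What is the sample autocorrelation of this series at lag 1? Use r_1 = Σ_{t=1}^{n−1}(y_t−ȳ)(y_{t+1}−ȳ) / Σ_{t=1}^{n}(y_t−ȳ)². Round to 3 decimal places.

0.112

Mean ȳ = (0.4 + 2.9 − 3.2 − 11.4 − 3.0 − 5.6 − 0.5)/7 = -2.9143
Deviations from mean: 3.3143, 5.8143, -0.2857, -8.4857, -0.0857, -2.6857, 2.4143
Σ(y_t−ȳ)(y_{t+1}−ȳ) = (19.2702) + (-1.6612) + (2.4245) + (0.7273) + (0.2302) + (-6.4841) = 14.5069
Denominator Σ(y_t−ȳ)² = 129.9286
r_1 = 14.5069 / 129.9286 = 0.112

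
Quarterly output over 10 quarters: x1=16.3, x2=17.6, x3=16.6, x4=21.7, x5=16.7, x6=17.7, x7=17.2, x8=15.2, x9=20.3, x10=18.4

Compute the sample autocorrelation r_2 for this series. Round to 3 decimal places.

Mean x̄ = (16.3 + 17.6 + 16.6 + 21.7 + 16.7 + 17.7 + 17.2 + 15.2 + 20.3 + 18.4)/10 = 17.7700
Numerator Σ_{t=1}^{8}(x_t−x̄)(x_{t+2}−x̄) = -0.2428
Denominator Σ(x_t−x̄)² = 33.8810
r_2 = -0.2428 / 33.8810 = -0.007

-0.007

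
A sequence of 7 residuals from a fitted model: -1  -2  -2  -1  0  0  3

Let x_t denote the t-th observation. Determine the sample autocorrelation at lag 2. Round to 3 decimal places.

0.132

Mean x̄ = (-1 − 2 − 2 − 1 + 0 + 0 + 3)/7 = -0.4286
Σ(x_t−x̄)(x_{t+2}−x̄) = (0.8980) + (0.8980) + (-0.6735) + (-0.2449) + (1.4694) = 2.3469
Denominator Σ(x_t−x̄)² = 17.7143
r_2 = 2.3469 / 17.7143 = 0.132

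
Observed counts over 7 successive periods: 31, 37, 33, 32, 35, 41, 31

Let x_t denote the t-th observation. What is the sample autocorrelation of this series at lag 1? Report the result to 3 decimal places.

-0.348

Mean x̄ = (31 + 37 + 33 + 32 + 35 + 41 + 31)/7 = 34.2857
Deviations from mean: -3.2857, 2.7143, -1.2857, -2.2857, 0.7143, 6.7143, -3.2857
Σ(x_t−x̄)(x_{t+1}−x̄) = (-8.9184) + (-3.4898) + (2.9388) + (-1.6327) + (4.7959) + (-22.0612) = -28.3673
Denominator Σ(x_t−x̄)² = 81.4286
r_1 = -28.3673 / 81.4286 = -0.348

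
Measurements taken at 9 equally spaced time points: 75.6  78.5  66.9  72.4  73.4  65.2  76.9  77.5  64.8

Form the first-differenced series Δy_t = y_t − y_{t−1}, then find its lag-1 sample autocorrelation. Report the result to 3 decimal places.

First differences Δy: 2.9, -11.6, 5.5, 1.0, -8.2, 11.7, 0.6, -12.7
Mean of differences = -1.3500
Numerator Σ(Δy_t−Δȳ)(Δy_{t+1}−Δȳ) = -199.8525
Denominator Σ(Δy_t−Δȳ)² = 525.4200
r_1(Δy) = -199.8525 / 525.4200 = -0.380

-0.380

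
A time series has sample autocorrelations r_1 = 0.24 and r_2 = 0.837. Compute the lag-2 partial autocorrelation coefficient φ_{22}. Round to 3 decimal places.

0.827

φ_{22} = (r_2 − r_1²) / (1 − r_1²)
r_1² = (0.24)² = 0.0576
Numerator = 0.837 − 0.0576 = 0.7794; denominator = 1 − 0.0576 = 0.9424
φ_{22} = 0.7794 / 0.9424 = 0.827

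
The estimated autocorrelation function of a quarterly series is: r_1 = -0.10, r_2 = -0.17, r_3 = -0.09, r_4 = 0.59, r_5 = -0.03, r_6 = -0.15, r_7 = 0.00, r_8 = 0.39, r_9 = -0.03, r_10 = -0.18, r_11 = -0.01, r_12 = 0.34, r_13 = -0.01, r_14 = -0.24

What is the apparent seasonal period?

The largest autocorrelation is r_4 = 0.59, with weaker echoes at lags 8 (0.39) and 12 (0.34); the remaining lags stay at or below 0.00.
The dominant spike at lag 4 indicates a seasonal period of 4.

4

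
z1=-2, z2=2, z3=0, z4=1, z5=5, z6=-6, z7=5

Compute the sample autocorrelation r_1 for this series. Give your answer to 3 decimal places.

Mean z̄ = (-2 + 2 + 0 + 1 + 5 − 6 + 5)/7 = 0.7143
Deviations from mean: -2.7143, 1.2857, -0.7143, 0.2857, 4.2857, -6.7143, 4.2857
Σ(z_t−z̄)(z_{t+1}−z̄) = (-3.4898) + (-0.9184) + (-0.2041) + (1.2245) + (-28.7755) + (-28.7755) = -60.9388
Denominator Σ(z_t−z̄)² = 91.4286
r_1 = -60.9388 / 91.4286 = -0.667

-0.667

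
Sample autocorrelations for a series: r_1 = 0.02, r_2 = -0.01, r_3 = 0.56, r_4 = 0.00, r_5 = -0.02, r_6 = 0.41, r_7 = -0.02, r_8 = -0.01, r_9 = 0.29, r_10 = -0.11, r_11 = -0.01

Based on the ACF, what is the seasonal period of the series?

The largest autocorrelation is r_3 = 0.56, with weaker echoes at lags 6 (0.41) and 9 (0.29); the remaining lags stay at or below 0.02.
The dominant spike at lag 3 indicates a seasonal period of 3.

3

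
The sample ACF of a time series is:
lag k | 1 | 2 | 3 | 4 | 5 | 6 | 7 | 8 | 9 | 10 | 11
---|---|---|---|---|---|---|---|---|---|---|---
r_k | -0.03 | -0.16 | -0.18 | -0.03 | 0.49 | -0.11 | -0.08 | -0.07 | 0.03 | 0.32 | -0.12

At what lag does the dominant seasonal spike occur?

5

The largest autocorrelation is r_5 = 0.49, with a weaker echo at lag 10 (0.32); the remaining lags stay at or below 0.03.
The dominant spike at lag 5 indicates a seasonal period of 5.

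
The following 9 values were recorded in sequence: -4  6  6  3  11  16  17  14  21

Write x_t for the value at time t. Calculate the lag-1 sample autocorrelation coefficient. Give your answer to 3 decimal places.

0.426

Mean x̄ = (-4 + 6 + 6 + 3 + 11 + 16 + 17 + 14 + 21)/9 = 10.0000
Numerator Σ_{t=1}^{8}(x_t−x̄)(x_{t+1}−x̄) = 213.0000
Denominator Σ(x_t−x̄)² = 500.0000
r_1 = 213.0000 / 500.0000 = 0.426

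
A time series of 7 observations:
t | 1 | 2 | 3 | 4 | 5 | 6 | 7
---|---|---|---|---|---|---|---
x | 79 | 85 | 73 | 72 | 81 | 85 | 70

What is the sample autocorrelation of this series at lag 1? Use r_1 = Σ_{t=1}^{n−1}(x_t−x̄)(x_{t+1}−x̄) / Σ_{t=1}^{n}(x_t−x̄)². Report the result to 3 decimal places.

Mean x̄ = (79 + 85 + 73 + 72 + 81 + 85 + 70)/7 = 77.8571
Deviations from mean: 1.1429, 7.1429, -4.8571, -5.8571, 3.1429, 7.1429, -7.8571
Σ(x_t−x̄)(x_{t+1}−x̄) = (8.1633) + (-34.6939) + (28.4490) + (-18.4082) + (22.4490) + (-56.1224) = -50.1633
Denominator Σ(x_t−x̄)² = 232.8571
r_1 = -50.1633 / 232.8571 = -0.215

-0.215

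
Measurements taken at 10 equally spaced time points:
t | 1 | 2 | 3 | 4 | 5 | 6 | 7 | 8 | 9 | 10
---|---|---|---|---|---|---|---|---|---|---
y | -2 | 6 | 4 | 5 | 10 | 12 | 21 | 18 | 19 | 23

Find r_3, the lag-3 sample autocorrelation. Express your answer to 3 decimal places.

0.210

Mean ȳ = (-2 + 6 + 4 + 5 + 10 + 12 + 21 + 18 + 19 + 23)/10 = 11.6000
Numerator Σ_{t=1}^{7}(y_t−ȳ)(y_{t+3}−ȳ) = 133.5200
Denominator Σ(y_t−ȳ)² = 634.4000
r_3 = 133.5200 / 634.4000 = 0.210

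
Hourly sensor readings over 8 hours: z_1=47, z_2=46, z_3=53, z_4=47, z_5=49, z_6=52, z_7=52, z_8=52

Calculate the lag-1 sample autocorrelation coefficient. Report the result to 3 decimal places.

-0.006

Mean z̄ = (47 + 46 + 53 + 47 + 49 + 52 + 52 + 52)/8 = 49.7500
Deviations from mean: -2.7500, -3.7500, 3.2500, -2.7500, -0.7500, 2.2500, 2.2500, 2.2500
Σ(z_t−z̄)(z_{t+1}−z̄) = (10.3125) + (-12.1875) + (-8.9375) + (2.0625) + (-1.6875) + (5.0625) + (5.0625) = -0.3125
Denominator Σ(z_t−z̄)² = 55.5000
r_1 = -0.3125 / 55.5000 = -0.006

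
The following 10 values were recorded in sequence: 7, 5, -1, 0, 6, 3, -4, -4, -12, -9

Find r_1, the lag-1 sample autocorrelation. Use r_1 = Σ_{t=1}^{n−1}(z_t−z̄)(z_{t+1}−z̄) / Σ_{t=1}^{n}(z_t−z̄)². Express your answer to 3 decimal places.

0.545

Mean z̄ = (7 + 5 − 1 + 0 + 6 + 3 − 4 − 4 − 12 − 9)/10 = -0.9000
Numerator Σ_{t=1}^{9}(z_t−z̄)(z_{t+1}−z̄) = 200.8900
Denominator Σ(z_t−z̄)² = 368.9000
r_1 = 200.8900 / 368.9000 = 0.545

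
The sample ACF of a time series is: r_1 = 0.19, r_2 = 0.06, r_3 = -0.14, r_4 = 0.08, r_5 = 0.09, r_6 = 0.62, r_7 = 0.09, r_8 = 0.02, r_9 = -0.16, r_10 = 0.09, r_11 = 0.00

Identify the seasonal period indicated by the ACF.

The largest autocorrelation is r_6 = 0.62; the remaining lags stay at or below 0.19.
The dominant spike at lag 6 indicates a seasonal period of 6.

6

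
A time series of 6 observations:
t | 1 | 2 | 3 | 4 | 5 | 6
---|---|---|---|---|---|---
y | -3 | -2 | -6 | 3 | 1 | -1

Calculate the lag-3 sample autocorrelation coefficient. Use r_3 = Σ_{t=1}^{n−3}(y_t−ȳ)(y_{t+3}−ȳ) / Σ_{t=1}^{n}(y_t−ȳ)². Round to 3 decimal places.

-0.209

Mean ȳ = (-3 − 2 − 6 + 3 + 1 − 1)/6 = -1.3333
Σ(y_t−ȳ)(y_{t+3}−ȳ) = (-7.2222) + (-1.5556) + (-1.5556) = -10.3333
Denominator Σ(y_t−ȳ)² = 49.3333
r_3 = -10.3333 / 49.3333 = -0.209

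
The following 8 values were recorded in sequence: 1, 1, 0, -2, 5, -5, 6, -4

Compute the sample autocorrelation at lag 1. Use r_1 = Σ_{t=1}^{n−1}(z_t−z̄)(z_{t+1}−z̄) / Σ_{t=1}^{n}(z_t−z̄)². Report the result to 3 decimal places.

-0.831

Mean z̄ = (1 + 1 + 0 − 2 + 5 − 5 + 6 − 4)/8 = 0.2500
Deviations from mean: 0.7500, 0.7500, -0.2500, -2.2500, 4.7500, -5.2500, 5.7500, -4.2500
Numerator Σ_{t=1}^{7}(z_t−z̄)(z_{t+1}−z̄) = -89.3125
Denominator Σ(z_t−z̄)² = 107.5000
r_1 = -89.3125 / 107.5000 = -0.831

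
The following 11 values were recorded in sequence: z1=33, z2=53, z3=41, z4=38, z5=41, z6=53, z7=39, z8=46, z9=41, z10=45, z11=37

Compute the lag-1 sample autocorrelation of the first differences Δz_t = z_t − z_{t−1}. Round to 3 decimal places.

-0.500

First differences Δz: 20, -12, -3, 3, 12, -14, 7, -5, 4, -8
Mean of differences = 0.4000
Numerator Σ(Δz_t−Δz̄)(Δz_{t+1}−Δz̄) = -526.9600
Denominator Σ(Δz_t−Δz̄)² = 1054.4000
r_1(Δz) = -526.9600 / 1054.4000 = -0.500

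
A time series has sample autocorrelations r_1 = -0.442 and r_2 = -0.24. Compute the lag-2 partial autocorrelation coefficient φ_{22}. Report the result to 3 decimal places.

-0.541

φ_{22} = (r_2 − r_1²) / (1 − r_1²)
r_1² = (-0.442)² = 0.195364
Numerator = -0.24 − 0.1954 = -0.4354; denominator = 1 − 0.1954 = 0.8046
φ_{22} = -0.4354 / 0.8046 = -0.541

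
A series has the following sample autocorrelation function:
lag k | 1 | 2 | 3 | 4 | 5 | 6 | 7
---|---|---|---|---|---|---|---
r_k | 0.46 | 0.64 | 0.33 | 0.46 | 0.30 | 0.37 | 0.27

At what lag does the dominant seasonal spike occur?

The largest autocorrelation is r_2 = 0.64; the remaining lags stay at or below 0.46.
The dominant spike at lag 2 indicates a seasonal period of 2.

2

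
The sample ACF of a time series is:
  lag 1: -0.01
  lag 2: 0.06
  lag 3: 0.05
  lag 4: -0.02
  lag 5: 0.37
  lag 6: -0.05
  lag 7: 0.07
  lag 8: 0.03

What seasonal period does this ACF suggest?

The largest autocorrelation is r_5 = 0.37; the remaining lags stay at or below 0.07.
The dominant spike at lag 5 indicates a seasonal period of 5.

5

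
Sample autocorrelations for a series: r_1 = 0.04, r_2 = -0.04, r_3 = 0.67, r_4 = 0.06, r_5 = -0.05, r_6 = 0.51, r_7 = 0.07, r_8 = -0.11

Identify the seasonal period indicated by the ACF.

The largest autocorrelation is r_3 = 0.67, with a weaker echo at lag 6 (0.51); the remaining lags stay at or below 0.07.
The dominant spike at lag 3 indicates a seasonal period of 3.

3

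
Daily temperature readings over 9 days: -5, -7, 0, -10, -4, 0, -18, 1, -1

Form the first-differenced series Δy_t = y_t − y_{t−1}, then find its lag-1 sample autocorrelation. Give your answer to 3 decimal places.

-0.646

First differences Δy: -2, 7, -10, 6, 4, -18, 19, -2
Mean of differences = 0.5000
Numerator Σ(Δy_t−Δȳ)(Δy_{t+1}−Δȳ) = -576.2500
Denominator Σ(Δy_t−Δȳ)² = 892.0000
r_1(Δy) = -576.2500 / 892.0000 = -0.646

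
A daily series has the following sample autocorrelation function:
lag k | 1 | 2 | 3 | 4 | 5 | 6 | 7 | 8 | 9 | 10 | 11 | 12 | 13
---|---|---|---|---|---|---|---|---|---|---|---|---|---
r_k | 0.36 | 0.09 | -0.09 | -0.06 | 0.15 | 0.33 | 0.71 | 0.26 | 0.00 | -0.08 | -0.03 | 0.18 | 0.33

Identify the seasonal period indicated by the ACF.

7

The largest autocorrelation is r_7 = 0.71; the remaining lags stay at or below 0.36. The elevated value at lag 1 (0.36), dropping to 0.09 at lag 2, reflects decaying short-term dependence rather than seasonality.
The dominant spike at lag 7 indicates a seasonal period of 7.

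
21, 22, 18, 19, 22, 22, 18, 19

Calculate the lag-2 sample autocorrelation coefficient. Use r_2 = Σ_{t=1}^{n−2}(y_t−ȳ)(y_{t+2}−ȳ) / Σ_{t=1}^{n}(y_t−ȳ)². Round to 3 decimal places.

-0.706

Mean ȳ = (21 + 22 + 18 + 19 + 22 + 22 + 18 + 19)/8 = 20.1250
Numerator Σ_{t=1}^{6}(y_t−ȳ)(y_{t+2}−ȳ) = -16.1563
Denominator Σ(y_t−ȳ)² = 22.8750
r_2 = -16.1563 / 22.8750 = -0.706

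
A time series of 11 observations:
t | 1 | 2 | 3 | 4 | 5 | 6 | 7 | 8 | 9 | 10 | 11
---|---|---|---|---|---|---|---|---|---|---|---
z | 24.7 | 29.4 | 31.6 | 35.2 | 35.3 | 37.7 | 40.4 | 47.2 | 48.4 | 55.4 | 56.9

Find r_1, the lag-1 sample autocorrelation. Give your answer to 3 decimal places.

Mean z̄ = (24.7 + 29.4 + 31.6 + 35.2 + 35.3 + 37.7 + 40.4 + 47.2 + 48.4 + 55.4 + 56.9)/11 = 40.2000
Numerator Σ_{t=1}^{10}(z_t−z̄)(z_{t+1}−z̄) = 776.8100
Denominator Σ(z_t−z̄)² = 1112.3200
r_1 = 776.8100 / 1112.3200 = 0.698

0.698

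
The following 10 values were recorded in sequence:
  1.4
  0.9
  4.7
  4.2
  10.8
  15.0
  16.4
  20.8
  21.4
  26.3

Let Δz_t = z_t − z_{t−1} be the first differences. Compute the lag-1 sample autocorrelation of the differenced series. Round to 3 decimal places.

-0.494

First differences Δz: -0.5, 3.8, -0.5, 6.6, 4.2, 1.4, 4.4, 0.6, 4.9
Mean of differences = 2.7667
Numerator Σ(Δz_t−Δz̄)(Δz_{t+1}−Δz̄) = -26.1311
Denominator Σ(Δz_t−Δz̄)² = 52.9400
r_1(Δz) = -26.1311 / 52.9400 = -0.494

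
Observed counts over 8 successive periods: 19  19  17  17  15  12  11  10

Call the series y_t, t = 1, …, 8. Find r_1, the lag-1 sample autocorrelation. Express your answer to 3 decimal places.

0.667

Mean ȳ = (19 + 19 + 17 + 17 + 15 + 12 + 11 + 10)/8 = 15.0000
Deviations from mean: 4.0000, 4.0000, 2.0000, 2.0000, 0.0000, -3.0000, -4.0000, -5.0000
Σ(y_t−ȳ)(y_{t+1}−ȳ) = (16.0000) + (8.0000) + (4.0000) + (0.0000) + (0.0000) + (12.0000) + (20.0000) = 60.0000
Denominator Σ(y_t−ȳ)² = 90.0000
r_1 = 60.0000 / 90.0000 = 0.667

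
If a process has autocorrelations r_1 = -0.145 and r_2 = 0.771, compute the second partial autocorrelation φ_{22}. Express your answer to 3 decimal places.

0.766

φ_{22} = (r_2 − r_1²) / (1 − r_1²)
r_1² = (-0.145)² = 0.021025
Numerator = 0.771 − 0.0210 = 0.7500; denominator = 1 − 0.0210 = 0.9790
φ_{22} = 0.7500 / 0.9790 = 0.766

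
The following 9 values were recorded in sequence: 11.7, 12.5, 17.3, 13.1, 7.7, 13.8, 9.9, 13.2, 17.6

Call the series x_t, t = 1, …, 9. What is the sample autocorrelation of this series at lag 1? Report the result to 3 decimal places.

-0.101

Mean x̄ = (11.7 + 12.5 + 17.3 + 13.1 + 7.7 + 13.8 + 9.9 + 13.2 + 17.6)/9 = 12.9778
Numerator Σ_{t=1}^{8}(x_t−x̄)(x_{t+1}−x̄) = -8.0983
Denominator Σ(x_t−x̄)² = 79.9756
r_1 = -8.0983 / 79.9756 = -0.101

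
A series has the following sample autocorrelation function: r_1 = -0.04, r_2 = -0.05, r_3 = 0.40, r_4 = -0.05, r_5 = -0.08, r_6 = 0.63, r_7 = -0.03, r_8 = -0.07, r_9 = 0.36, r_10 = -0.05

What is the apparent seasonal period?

6

The largest autocorrelation is r_6 = 0.63; the remaining lags stay at or below 0.40.
The dominant spike at lag 6 indicates a seasonal period of 6.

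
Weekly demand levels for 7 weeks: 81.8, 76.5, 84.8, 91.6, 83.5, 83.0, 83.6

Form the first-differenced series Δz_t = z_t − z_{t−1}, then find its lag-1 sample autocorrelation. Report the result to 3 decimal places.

First differences Δz: -5.3, 8.3, 6.8, -8.1, -0.5, 0.6
Mean of differences = 0.3000
Numerator Σ(Δz_t−Δz̄)(Δz_{t+1}−Δz̄) = -40.9200
Denominator Σ(Δz_t−Δz̄)² = 208.9000
r_1(Δz) = -40.9200 / 208.9000 = -0.196

-0.196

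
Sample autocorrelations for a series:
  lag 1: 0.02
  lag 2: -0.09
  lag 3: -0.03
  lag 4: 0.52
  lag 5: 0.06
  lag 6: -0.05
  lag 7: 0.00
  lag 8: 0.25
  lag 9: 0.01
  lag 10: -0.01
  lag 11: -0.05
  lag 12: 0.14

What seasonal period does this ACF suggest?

The largest autocorrelation is r_4 = 0.52, with a weaker echo at lag 8 (0.25); the remaining lags stay at or below 0.14.
The dominant spike at lag 4 indicates a seasonal period of 4.

4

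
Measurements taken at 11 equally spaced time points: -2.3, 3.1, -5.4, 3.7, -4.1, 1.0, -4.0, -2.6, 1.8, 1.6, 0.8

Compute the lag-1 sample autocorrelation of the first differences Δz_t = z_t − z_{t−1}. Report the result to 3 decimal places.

-0.822

First differences Δz: 5.4, -8.5, 9.1, -7.8, 5.1, -5.0, 1.4, 4.4, -0.2, -0.8
Mean of differences = 0.3100
Numerator Σ(Δz_t−Δz̄)(Δz_{t+1}−Δz̄) = -260.7011
Denominator Σ(Δz_t−Δz̄)² = 317.1090
r_1(Δz) = -260.7011 / 317.1090 = -0.822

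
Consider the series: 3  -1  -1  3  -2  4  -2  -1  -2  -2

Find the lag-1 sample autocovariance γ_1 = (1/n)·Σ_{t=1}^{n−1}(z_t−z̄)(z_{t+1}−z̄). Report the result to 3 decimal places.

-1.921

Mean z̄ = (3 − 1 − 1 + 3 − 2 + 4 − 2 − 1 − 2 − 2)/10 = -0.1000
Σ_{t=1}^{9}(z_t−z̄)(z_{t+1}−z̄) = -19.2100
γ_1 = -19.2100 / 10 = -1.921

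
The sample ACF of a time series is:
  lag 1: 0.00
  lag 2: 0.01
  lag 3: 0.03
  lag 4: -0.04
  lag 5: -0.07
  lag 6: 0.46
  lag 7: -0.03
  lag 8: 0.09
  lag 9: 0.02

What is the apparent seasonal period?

6

The largest autocorrelation is r_6 = 0.46; the remaining lags stay at or below 0.09.
The dominant spike at lag 6 indicates a seasonal period of 6.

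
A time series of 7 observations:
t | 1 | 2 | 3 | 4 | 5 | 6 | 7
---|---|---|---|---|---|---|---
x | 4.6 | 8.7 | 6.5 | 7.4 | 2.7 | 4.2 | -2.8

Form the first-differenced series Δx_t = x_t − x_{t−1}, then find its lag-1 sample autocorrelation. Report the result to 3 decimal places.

-0.460

First differences Δx: 4.1, -2.2, 0.9, -4.7, 1.5, -7.0
Mean of differences = -1.2333
Numerator Σ(Δx_t−Δx̄)(Δx_{t+1}−Δx̄) = -39.8511
Denominator Σ(Δx_t−Δx̄)² = 86.6733
r_1(Δx) = -39.8511 / 86.6733 = -0.460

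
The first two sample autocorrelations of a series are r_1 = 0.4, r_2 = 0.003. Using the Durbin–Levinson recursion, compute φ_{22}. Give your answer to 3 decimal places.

φ_{22} = (r_2 − r_1²) / (1 − r_1²)
r_1² = (0.4)² = 0.16
Numerator = 0.003 − 0.1600 = -0.1570; denominator = 1 − 0.1600 = 0.8400
φ_{22} = -0.1570 / 0.8400 = -0.187

-0.187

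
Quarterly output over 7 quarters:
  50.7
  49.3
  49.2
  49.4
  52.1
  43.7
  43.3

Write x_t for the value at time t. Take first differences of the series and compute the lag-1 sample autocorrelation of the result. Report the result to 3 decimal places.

First differences Δx: -1.4, -0.1, 0.2, 2.7, -8.4, -0.4
Mean of differences = -1.2333
Numerator Σ(Δx_t−Δx̄)(Δx_{t+1}−Δx̄) = -27.0878
Denominator Σ(Δx_t−Δx̄)² = 70.8933
r_1(Δx) = -27.0878 / 70.8933 = -0.382

-0.382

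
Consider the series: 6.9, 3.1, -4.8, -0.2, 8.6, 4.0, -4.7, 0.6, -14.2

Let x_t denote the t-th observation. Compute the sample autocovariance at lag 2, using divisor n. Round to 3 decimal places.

-5.210

Mean x̄ = (6.9 + 3.1 − 4.8 − 0.2 + 8.6 + 4.0 − 4.7 + 0.6 − 14.2)/9 = -0.0778
Σ_{t=1}^{7}(x_t−x̄)(x_{t+2}−x̄) = -46.8865
γ_2 = -46.8865 / 9 = -5.210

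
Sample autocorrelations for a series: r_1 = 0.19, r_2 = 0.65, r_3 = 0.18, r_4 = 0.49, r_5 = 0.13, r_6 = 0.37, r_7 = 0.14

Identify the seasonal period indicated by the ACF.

The largest autocorrelation is r_2 = 0.65, with weaker echoes at lags 4 (0.49) and 6 (0.37); the remaining lags stay at or below 0.19.
The dominant spike at lag 2 indicates a seasonal period of 2.

2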